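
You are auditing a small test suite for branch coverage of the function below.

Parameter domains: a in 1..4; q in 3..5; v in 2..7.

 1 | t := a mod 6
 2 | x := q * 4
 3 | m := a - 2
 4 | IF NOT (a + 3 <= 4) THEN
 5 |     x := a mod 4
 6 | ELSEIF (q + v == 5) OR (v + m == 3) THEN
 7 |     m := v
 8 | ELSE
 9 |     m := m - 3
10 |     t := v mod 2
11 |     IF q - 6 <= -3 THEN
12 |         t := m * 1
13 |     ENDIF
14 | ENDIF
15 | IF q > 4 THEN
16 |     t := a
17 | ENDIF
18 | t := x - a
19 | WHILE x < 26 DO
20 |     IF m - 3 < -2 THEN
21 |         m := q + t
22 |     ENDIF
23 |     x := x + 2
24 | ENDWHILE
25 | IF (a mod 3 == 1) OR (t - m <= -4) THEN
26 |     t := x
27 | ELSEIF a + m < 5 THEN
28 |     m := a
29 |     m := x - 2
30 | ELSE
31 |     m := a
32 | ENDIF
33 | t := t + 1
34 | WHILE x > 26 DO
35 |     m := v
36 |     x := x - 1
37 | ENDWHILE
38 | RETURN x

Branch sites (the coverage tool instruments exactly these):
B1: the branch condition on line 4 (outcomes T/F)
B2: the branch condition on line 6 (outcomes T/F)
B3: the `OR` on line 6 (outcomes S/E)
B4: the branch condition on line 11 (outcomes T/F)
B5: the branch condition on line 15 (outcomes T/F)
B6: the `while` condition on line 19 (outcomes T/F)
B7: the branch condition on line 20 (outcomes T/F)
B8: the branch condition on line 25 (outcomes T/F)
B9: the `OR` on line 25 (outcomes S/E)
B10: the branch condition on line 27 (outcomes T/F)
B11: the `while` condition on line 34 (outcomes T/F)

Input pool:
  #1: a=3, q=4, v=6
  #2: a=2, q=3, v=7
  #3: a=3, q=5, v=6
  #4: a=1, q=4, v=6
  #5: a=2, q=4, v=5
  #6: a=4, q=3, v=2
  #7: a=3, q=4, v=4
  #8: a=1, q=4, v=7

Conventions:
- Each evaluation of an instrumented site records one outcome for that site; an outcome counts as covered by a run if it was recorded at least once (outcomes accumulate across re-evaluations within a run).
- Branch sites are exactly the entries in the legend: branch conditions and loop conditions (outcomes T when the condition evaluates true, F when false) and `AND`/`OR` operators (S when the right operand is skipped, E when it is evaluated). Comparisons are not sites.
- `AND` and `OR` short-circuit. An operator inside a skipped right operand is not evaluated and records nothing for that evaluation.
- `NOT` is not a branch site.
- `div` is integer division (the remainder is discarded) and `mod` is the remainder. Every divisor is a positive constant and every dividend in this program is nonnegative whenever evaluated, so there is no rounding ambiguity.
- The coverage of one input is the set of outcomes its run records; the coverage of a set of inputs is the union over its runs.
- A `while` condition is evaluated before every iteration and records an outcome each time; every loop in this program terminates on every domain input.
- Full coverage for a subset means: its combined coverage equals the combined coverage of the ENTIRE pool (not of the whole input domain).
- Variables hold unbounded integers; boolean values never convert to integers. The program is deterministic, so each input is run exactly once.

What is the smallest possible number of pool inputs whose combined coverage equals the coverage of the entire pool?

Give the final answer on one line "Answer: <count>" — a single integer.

input #1, a=3, q=4, v=6: events B1->T, B5->F, B6->T, B7->F, B6->T, B7->F, B6->T, B7->F, B6->T, B7->F, B6->T, B7->F, B6->T, B7->F, ...; outcomes B1=T, B5=F, B6=T, B6=F, B7=F, B8=F, B9=E, B10=T, B11=T, B11=F
input #2, a=2, q=3, v=7: events B1->T, B5->F, B6->T, B7->T, B6->T, B7->F, B6->T, B7->F, B6->T, B7->F, B6->T, B7->F, B6->T, B7->F, ...; outcomes B1=T, B5=F, B6=T, B6=F, B7=T, B7=F, B8=F, B9=E, B10=F, B11=F
input #3, a=3, q=5, v=6: events B1->T, B5->T, B6->T, B7->F, B6->T, B7->F, B6->T, B7->F, B6->T, B7->F, B6->T, B7->F, B6->T, B7->F, ...; outcomes B1=T, B5=T, B6=T, B6=F, B7=F, B8=F, B9=E, B10=T, B11=T, B11=F
input #4, a=1, q=4, v=6: events B1->F, B3->E, B2->F, B4->F, B5->F, B6->T, B7->T, B6->T, B7->F, B6->T, B7->F, B6->T, B7->F, B6->T, ...; outcomes B1=F, B2=F, B3=E, B4=F, B5=F, B6=T, B6=F, B7=T, B7=F, B8=T, B9=S, B11=F
input #5, a=2, q=4, v=5: events B1->T, B5->F, B6->T, B7->T, B6->T, B7->F, B6->T, B7->F, B6->T, B7->F, B6->T, B7->F, B6->T, B7->F, ...; outcomes B1=T, B5=F, B6=T, B6=F, B7=T, B7=F, B8=T, B9=E, B11=F
input #6, a=4, q=3, v=2: events B1->T, B5->F, B6->T, B7->F, B6->T, B7->F, B6->T, B7->F, B6->T, B7->F, B6->T, B7->F, B6->T, B7->F, ...; outcomes B1=T, B5=F, B6=T, B6=F, B7=F, B8=T, B9=S, B11=F
input #7, a=3, q=4, v=4: events B1->T, B5->F, B6->T, B7->F, B6->T, B7->F, B6->T, B7->F, B6->T, B7->F, B6->T, B7->F, B6->T, B7->F, ...; outcomes B1=T, B5=F, B6=T, B6=F, B7=F, B8=F, B9=E, B10=T, B11=T, B11=F
input #8, a=1, q=4, v=7: events B1->F, B3->E, B2->F, B4->F, B5->F, B6->T, B7->T, B6->T, B7->F, B6->T, B7->F, B6->T, B7->F, B6->T, ...; outcomes B1=F, B2=F, B3=E, B4=F, B5=F, B6=T, B6=F, B7=T, B7=F, B8=T, B9=S, B11=F
the full pool covers 19 outcomes: B1=T, B1=F, B2=F, B3=E, B4=F, B5=T, B5=F, B6=T, B6=F, B7=T, B7=F, B8=T, B8=F, B9=S, B9=E, B10=T, B10=F, B11=T, B11=F
size 1 is not enough: best union over all size-1 subsets is 12/19
size 2 is not enough: best union over all size-2 subsets is 18/19
the canonical winner is {2, 3, 4}: size 3, full 19-outcome coverage, earliest index list among size-3 covers

Answer: 3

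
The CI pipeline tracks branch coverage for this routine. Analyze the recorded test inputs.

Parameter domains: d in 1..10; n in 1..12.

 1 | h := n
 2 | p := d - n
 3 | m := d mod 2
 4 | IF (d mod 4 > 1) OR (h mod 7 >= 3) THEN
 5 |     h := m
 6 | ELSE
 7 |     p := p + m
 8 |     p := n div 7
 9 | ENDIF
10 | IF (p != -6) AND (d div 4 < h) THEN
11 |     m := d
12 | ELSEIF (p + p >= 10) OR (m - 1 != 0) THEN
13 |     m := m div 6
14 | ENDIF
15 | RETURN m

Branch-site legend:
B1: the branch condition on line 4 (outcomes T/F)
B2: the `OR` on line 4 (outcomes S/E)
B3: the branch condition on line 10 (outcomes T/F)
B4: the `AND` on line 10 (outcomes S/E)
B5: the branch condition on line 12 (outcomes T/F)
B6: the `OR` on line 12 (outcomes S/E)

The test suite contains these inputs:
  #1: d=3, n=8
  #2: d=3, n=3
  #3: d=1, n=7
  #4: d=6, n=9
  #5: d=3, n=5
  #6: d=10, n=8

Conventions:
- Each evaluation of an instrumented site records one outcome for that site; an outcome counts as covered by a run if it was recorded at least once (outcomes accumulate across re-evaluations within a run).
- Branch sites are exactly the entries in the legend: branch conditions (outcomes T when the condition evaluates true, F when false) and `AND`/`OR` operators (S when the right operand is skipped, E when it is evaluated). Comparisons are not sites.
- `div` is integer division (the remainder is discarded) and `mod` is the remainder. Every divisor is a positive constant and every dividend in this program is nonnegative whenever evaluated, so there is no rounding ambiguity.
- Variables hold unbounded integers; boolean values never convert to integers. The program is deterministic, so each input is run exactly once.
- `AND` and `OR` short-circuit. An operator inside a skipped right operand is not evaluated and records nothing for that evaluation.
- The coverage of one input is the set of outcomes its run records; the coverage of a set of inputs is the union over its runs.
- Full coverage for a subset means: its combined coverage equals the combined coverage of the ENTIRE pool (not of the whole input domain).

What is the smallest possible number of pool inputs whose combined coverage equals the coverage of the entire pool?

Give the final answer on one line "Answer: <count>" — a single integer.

input #1, d=3, n=8: outcomes B1=T, B2=S, B3=T, B4=E
input #2, d=3, n=3: outcomes B1=T, B2=S, B3=T, B4=E
input #3, d=1, n=7: outcomes B1=F, B2=E, B3=T, B4=E
input #4, d=6, n=9: outcomes B1=T, B2=S, B3=F, B4=E, B5=T, B6=E
input #5, d=3, n=5: outcomes B1=T, B2=S, B3=T, B4=E
input #6, d=10, n=8: outcomes B1=T, B2=S, B3=F, B4=E, B5=T, B6=E
together the pool reaches 9 outcomes: B1=T, B1=F, B2=S, B2=E, B3=T, B3=F, B4=E, B5=T, B6=E
size 1 is not enough: best union over all size-1 subsets is 6/9
size 2: inputs {3, 4} cover all 9 outcomes, and no lexicographically smaller subset of this size does

Answer: 2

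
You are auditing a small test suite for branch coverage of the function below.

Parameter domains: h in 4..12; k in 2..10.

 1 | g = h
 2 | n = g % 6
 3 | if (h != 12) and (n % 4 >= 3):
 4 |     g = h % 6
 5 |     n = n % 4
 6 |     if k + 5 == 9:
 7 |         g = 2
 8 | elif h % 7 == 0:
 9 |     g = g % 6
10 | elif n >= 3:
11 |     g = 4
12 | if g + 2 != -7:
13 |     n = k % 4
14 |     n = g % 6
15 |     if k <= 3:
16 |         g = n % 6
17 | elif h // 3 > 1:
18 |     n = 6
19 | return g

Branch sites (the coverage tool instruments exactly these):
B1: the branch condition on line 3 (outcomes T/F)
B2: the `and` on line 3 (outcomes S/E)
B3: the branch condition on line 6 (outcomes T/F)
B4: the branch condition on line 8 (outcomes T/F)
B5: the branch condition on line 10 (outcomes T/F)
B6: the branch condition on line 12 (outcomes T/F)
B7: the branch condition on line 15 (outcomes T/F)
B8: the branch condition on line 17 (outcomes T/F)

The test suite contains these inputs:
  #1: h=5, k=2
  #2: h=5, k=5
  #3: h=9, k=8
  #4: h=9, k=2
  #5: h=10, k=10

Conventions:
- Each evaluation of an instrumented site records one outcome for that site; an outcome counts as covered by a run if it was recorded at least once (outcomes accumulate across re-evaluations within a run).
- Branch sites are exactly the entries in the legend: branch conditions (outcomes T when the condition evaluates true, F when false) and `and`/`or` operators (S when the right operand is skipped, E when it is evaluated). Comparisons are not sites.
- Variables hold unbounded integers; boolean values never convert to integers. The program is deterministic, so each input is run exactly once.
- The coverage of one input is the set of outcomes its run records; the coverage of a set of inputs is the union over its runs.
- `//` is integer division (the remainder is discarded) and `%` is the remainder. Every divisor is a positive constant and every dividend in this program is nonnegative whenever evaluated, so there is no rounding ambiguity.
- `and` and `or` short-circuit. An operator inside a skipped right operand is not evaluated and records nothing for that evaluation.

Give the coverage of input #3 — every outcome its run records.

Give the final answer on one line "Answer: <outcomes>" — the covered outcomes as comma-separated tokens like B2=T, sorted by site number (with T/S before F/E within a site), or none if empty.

Running input #3 (h=9, k=8), event by event:
  B2->E, B1->T, B3->F, B6->T, B7->F
collecting distinct outcomes: B1=T, B2=E, B3=F, B6=T, B7=F

Answer: B1=T, B2=E, B3=F, B6=T, B7=F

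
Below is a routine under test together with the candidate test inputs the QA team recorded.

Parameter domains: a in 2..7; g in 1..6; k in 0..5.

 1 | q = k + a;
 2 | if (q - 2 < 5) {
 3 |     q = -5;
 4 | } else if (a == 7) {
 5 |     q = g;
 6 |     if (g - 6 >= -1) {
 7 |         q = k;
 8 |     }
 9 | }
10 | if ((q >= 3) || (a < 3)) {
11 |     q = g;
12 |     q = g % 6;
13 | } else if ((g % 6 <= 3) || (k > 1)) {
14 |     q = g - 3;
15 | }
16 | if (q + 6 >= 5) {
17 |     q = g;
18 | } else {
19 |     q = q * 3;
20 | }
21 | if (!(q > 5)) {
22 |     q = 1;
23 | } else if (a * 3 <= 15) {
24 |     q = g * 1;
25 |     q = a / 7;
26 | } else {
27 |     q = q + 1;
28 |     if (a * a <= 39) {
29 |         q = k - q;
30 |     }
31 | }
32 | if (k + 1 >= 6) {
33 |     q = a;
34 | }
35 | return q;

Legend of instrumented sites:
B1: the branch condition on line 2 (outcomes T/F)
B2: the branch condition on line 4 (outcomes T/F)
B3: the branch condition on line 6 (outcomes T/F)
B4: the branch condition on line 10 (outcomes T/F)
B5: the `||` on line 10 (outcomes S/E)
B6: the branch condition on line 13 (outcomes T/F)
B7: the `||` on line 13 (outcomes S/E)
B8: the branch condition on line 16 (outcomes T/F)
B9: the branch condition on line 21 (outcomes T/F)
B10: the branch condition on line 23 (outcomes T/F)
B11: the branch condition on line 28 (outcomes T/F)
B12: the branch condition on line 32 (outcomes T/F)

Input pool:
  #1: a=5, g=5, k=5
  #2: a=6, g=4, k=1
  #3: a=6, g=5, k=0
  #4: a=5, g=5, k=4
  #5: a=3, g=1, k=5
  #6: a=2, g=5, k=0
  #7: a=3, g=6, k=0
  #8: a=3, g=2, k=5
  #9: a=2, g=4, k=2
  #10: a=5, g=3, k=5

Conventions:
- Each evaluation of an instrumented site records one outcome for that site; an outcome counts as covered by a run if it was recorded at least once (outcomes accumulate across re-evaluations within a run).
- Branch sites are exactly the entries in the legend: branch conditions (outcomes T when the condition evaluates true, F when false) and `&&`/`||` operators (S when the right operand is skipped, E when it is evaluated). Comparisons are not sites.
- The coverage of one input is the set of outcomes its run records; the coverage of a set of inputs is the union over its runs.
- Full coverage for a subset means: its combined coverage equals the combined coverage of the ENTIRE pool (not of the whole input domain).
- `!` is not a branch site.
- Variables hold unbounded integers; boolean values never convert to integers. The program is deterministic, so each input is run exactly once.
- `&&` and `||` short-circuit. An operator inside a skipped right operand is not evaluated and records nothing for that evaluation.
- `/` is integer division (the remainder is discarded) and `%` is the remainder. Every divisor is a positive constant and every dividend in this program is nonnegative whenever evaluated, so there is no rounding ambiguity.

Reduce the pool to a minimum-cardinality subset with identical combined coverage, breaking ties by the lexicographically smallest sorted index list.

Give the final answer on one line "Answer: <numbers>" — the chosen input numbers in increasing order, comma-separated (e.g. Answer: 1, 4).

input #1 (a=5, g=5, k=5): events B1->F, B2->F, B5->S, B4->T, B8->T, B9->T, B12->T; covers B1=F, B2=F, B4=T, B5=S, B8=T, B9=T, B12=T
input #2 (a=6, g=4, k=1): events B1->F, B2->F, B5->S, B4->T, B8->T, B9->T, B12->F; covers B1=F, B2=F, B4=T, B5=S, B8=T, B9=T, B12=F
input #3 (a=6, g=5, k=0): events B1->T, B5->E, B4->F, B7->E, B6->F, B8->F, B9->T, B12->F; covers B1=T, B4=F, B5=E, B6=F, B7=E, B8=F, B9=T, B12=F
input #4 (a=5, g=5, k=4): events B1->F, B2->F, B5->S, B4->T, B8->T, B9->T, B12->F; covers B1=F, B2=F, B4=T, B5=S, B8=T, B9=T, B12=F
input #5 (a=3, g=1, k=5): events B1->F, B2->F, B5->S, B4->T, B8->T, B9->T, B12->T; covers B1=F, B2=F, B4=T, B5=S, B8=T, B9=T, B12=T
input #6 (a=2, g=5, k=0): events B1->T, B5->E, B4->T, B8->T, B9->T, B12->F; covers B1=T, B4=T, B5=E, B8=T, B9=T, B12=F
input #7 (a=3, g=6, k=0): events B1->T, B5->E, B4->F, B7->S, B6->T, B8->T, B9->F, B10->T, B12->F; covers B1=T, B4=F, B5=E, B6=T, B7=S, B8=T, B9=F, B10=T, B12=F
input #8 (a=3, g=2, k=5): events B1->F, B2->F, B5->S, B4->T, B8->T, B9->T, B12->T; covers B1=F, B2=F, B4=T, B5=S, B8=T, B9=T, B12=T
input #9 (a=2, g=4, k=2): events B1->T, B5->E, B4->T, B8->T, B9->T, B12->F; covers B1=T, B4=T, B5=E, B8=T, B9=T, B12=F
input #10 (a=5, g=3, k=5): events B1->F, B2->F, B5->S, B4->T, B8->T, B9->T, B12->T; covers B1=F, B2=F, B4=T, B5=S, B8=T, B9=T, B12=T
union over all inputs: B1=T, B1=F, B2=F, B4=T, B4=F, B5=S, B5=E, B6=T, B6=F, B7=S, B7=E, B8=T, B8=F, B9=T, B9=F, B10=T, B12=T, B12=F (18 outcomes)
no size-1 subset reaches all 18 outcomes (best union: 9/18)
no size-2 subset reaches all 18 outcomes (best union: 15/18)
the canonical winner is {1, 3, 7}: size 3, full 18-outcome coverage, earliest index list among size-3 covers

Answer: 1, 3, 7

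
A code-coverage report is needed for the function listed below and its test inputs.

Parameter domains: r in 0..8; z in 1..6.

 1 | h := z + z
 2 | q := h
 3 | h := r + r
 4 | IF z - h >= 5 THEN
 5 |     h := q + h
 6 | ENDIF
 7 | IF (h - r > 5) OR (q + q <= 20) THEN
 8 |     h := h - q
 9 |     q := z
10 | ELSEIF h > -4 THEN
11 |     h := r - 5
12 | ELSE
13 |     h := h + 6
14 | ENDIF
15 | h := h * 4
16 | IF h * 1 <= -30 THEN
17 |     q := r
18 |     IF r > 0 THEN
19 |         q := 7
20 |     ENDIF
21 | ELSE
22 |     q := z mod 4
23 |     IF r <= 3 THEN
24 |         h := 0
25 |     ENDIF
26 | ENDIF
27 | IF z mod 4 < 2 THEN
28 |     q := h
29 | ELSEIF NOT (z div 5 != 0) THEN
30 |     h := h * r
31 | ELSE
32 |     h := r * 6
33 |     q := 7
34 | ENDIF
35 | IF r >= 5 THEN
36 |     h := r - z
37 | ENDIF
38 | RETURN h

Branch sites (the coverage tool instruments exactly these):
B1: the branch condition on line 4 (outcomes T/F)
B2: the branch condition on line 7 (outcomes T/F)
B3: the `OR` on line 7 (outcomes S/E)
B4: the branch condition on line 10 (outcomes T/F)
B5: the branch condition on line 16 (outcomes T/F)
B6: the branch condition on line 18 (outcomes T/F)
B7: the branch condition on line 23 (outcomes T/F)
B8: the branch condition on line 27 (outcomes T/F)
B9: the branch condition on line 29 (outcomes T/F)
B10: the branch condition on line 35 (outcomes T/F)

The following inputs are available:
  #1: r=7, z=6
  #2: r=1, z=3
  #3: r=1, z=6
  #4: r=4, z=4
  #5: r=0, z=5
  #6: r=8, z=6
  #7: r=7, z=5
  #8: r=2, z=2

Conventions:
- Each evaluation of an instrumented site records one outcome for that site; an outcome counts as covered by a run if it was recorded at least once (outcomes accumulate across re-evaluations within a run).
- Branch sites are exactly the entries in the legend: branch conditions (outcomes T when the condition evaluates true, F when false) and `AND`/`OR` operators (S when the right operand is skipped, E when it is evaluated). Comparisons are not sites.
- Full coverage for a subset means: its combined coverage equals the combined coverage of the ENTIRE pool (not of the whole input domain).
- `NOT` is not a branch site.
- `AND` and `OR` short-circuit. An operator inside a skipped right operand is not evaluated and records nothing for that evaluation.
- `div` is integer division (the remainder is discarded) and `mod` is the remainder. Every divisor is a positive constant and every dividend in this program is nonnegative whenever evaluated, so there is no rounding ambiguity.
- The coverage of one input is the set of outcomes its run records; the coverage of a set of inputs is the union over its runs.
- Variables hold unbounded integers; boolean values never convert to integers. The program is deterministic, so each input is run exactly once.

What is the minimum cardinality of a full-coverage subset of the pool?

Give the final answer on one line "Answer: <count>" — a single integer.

test 1 (r=7, z=6) hits B1=F, B2=T, B3=S, B5=F, B7=F, B8=F, B9=F, B10=T
test 2 (r=1, z=3) hits B1=F, B2=T, B3=E, B5=F, B7=T, B8=F, B9=T, B10=F
test 3 (r=1, z=6) hits B1=F, B2=F, B3=E, B4=T, B5=F, B7=T, B8=F, B9=F, B10=F
test 4 (r=4, z=4) hits B1=F, B2=T, B3=E, B5=F, B7=F, B8=T, B10=F
test 5 (r=0, z=5) hits B1=T, B2=T, B3=S, B5=F, B7=T, B8=T, B10=F
test 6 (r=8, z=6) hits B1=F, B2=T, B3=S, B5=F, B7=F, B8=F, B9=F, B10=T
test 7 (r=7, z=5) hits B1=F, B2=T, B3=S, B5=F, B7=F, B8=T, B10=T
test 8 (r=2, z=2) hits B1=F, B2=T, B3=E, B5=F, B7=T, B8=F, B9=T, B10=F
pool-wide coverage (16 outcomes): B1=T, B1=F, B2=T, B2=F, B3=S, B3=E, B4=T, B5=F, B7=T, B7=F, B8=T, B8=F, B9=T, B9=F, B10=T, B10=F
size 1 is not enough: best union over all size-1 subsets is 9/16
size 2 is not enough: best union over all size-2 subsets is 14/16
size 3 is not enough: best union over all size-3 subsets is 15/16
size 4: inputs {1, 2, 3, 5} cover all 16 outcomes, and no lexicographically smaller subset of this size does

Answer: 4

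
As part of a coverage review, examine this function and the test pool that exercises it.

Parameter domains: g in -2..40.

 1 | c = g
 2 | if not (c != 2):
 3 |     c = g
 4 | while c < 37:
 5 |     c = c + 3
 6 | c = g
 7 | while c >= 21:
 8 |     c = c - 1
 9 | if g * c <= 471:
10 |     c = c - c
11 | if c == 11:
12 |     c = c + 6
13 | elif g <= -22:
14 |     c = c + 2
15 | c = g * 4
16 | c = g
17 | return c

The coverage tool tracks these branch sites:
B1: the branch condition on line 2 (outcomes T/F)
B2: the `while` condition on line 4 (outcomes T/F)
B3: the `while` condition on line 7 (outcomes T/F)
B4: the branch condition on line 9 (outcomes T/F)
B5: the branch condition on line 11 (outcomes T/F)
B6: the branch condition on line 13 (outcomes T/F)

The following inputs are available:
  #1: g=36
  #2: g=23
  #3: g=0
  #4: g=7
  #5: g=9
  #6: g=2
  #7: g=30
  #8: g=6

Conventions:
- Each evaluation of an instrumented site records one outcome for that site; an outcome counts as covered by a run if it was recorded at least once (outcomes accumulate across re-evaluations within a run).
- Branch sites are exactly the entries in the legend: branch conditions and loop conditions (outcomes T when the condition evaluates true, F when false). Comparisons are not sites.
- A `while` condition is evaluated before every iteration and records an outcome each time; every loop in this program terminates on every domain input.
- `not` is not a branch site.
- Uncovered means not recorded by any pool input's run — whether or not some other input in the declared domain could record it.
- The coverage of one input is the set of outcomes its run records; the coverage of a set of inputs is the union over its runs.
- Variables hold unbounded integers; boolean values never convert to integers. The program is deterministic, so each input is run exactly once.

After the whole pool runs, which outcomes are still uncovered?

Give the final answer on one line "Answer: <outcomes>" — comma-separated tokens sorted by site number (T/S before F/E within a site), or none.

input #1 (g=36): events B1->F, B2->T, B2->F, B3->T, B3->T, B3->T, B3->T, B3->T, B3->T, B3->T, B3->T, B3->T, B3->T, B3->T, ...; covers B1=F, B2=T, B2=F, B3=T, B3=F, B4=F, B5=F, B6=F
input #2 (g=23): events B1->F, B2->T, B2->T, B2->T, B2->T, B2->T, B2->F, B3->T, B3->T, B3->T, B3->F, B4->T, B5->F, B6->F; covers B1=F, B2=T, B2=F, B3=T, B3=F, B4=T, B5=F, B6=F
input #3 (g=0): events B1->F, B2->T, B2->T, B2->T, B2->T, B2->T, B2->T, B2->T, B2->T, B2->T, B2->T, B2->T, B2->T, B2->T, ...; covers B1=F, B2=T, B2=F, B3=F, B4=T, B5=F, B6=F
input #4 (g=7): events B1->F, B2->T, B2->T, B2->T, B2->T, B2->T, B2->T, B2->T, B2->T, B2->T, B2->T, B2->F, B3->F, B4->T, ...; covers B1=F, B2=T, B2=F, B3=F, B4=T, B5=F, B6=F
input #5 (g=9): events B1->F, B2->T, B2->T, B2->T, B2->T, B2->T, B2->T, B2->T, B2->T, B2->T, B2->T, B2->F, B3->F, B4->T, ...; covers B1=F, B2=T, B2=F, B3=F, B4=T, B5=F, B6=F
input #6 (g=2): events B1->T, B2->T, B2->T, B2->T, B2->T, B2->T, B2->T, B2->T, B2->T, B2->T, B2->T, B2->T, B2->T, B2->F, ...; covers B1=T, B2=T, B2=F, B3=F, B4=T, B5=F, B6=F
input #7 (g=30): events B1->F, B2->T, B2->T, B2->T, B2->F, B3->T, B3->T, B3->T, B3->T, B3->T, B3->T, B3->T, B3->T, B3->T, ...; covers B1=F, B2=T, B2=F, B3=T, B3=F, B4=F, B5=F, B6=F
input #8 (g=6): events B1->F, B2->T, B2->T, B2->T, B2->T, B2->T, B2->T, B2->T, B2->T, B2->T, B2->T, B2->T, B2->F, B3->F, ...; covers B1=F, B2=T, B2=F, B3=F, B4=T, B5=F, B6=F
union over the pool: B1=T, B1=F, B2=T, B2=F, B3=T, B3=F, B4=T, B4=F, B5=F, B6=F
uncovered (2 of 12): B5=T, B6=T

Answer: B5=T, B6=T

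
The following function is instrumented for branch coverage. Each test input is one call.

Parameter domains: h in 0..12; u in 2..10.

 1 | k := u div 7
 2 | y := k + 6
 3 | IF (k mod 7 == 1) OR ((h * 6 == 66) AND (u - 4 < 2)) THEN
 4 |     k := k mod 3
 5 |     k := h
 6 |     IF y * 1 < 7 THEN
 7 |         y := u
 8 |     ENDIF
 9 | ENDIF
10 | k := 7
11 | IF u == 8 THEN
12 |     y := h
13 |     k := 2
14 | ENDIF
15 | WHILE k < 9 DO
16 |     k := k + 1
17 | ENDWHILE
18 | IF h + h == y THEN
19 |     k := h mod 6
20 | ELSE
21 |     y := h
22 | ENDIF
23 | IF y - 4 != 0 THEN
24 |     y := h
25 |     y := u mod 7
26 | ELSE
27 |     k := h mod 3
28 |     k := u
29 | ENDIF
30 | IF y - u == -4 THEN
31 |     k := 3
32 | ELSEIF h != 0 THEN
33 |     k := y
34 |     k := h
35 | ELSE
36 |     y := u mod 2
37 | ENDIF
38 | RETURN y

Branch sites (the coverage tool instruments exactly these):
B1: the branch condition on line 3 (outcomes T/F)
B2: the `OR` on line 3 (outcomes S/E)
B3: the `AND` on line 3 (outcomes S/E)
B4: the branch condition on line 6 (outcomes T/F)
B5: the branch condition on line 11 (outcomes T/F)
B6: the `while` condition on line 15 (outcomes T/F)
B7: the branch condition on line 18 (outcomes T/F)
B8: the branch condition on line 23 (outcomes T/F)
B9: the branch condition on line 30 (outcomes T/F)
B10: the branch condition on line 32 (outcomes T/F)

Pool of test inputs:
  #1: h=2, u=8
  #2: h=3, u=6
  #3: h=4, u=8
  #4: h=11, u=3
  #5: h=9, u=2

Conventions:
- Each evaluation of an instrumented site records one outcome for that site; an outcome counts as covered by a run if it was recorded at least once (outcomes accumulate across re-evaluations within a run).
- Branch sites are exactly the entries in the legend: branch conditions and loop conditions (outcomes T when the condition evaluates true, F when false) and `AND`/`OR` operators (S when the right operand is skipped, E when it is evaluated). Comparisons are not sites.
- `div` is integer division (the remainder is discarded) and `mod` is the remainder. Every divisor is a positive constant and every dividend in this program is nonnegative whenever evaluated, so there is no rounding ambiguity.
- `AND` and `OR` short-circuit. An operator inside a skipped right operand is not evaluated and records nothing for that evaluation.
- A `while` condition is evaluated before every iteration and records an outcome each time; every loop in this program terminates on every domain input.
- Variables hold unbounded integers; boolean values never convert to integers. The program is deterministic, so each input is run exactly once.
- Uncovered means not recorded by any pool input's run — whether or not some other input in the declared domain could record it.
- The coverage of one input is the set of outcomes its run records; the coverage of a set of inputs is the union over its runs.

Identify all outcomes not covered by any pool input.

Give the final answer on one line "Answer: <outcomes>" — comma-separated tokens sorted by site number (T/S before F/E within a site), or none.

input #1, h=2, u=8: outcomes B1=T, B2=S, B4=F, B5=T, B6=T, B6=F, B7=F, B8=T, B9=F, B10=T
input #2, h=3, u=6: outcomes B1=F, B2=E, B3=S, B5=F, B6=T, B6=F, B7=T, B8=T, B9=F, B10=T
input #3, h=4, u=8: outcomes B1=T, B2=S, B4=F, B5=T, B6=T, B6=F, B7=F, B8=F, B9=T
input #4, h=11, u=3: outcomes B1=T, B2=E, B3=E, B4=T, B5=F, B6=T, B6=F, B7=F, B8=T, B9=F, B10=T
input #5, h=9, u=2: outcomes B1=F, B2=E, B3=S, B5=F, B6=T, B6=F, B7=F, B8=T, B9=F, B10=T
union over the pool: B1=T, B1=F, B2=S, B2=E, B3=S, B3=E, B4=T, B4=F, B5=T, B5=F, B6=T, B6=F, B7=T, B7=F, B8=T, B8=F, B9=T, B9=F, B10=T
uncovered (1 of 20): B10=F

Answer: B10=F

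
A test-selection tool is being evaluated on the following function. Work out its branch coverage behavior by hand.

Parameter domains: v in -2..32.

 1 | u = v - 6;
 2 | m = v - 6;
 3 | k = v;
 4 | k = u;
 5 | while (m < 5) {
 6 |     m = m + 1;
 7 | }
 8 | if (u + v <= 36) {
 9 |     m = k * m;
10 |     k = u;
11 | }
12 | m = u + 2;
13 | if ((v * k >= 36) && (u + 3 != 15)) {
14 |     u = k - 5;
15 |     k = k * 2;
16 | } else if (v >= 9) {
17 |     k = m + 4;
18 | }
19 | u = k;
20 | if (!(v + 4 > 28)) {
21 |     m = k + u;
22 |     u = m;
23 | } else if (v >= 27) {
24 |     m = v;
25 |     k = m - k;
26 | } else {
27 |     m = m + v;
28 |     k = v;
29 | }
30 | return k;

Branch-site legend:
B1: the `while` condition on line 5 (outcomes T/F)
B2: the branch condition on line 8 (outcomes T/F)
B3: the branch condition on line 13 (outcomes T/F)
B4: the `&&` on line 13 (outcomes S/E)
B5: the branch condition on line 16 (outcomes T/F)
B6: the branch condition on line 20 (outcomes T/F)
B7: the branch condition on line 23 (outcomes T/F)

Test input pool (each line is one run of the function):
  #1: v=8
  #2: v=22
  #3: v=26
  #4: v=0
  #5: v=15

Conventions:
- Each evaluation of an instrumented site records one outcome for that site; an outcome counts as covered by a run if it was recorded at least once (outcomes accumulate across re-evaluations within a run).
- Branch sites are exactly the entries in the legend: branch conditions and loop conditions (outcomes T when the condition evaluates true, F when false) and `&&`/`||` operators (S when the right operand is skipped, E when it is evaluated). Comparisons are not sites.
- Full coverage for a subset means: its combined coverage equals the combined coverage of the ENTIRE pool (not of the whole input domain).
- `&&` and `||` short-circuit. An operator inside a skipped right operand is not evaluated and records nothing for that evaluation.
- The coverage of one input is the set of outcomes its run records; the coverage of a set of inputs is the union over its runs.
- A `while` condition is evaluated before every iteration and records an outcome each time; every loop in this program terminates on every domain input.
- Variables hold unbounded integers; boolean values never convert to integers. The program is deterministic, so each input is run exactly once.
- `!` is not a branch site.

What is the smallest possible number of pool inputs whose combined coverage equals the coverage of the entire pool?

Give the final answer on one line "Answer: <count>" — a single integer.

input #1 (v=8): events B1->T, B1->T, B1->T, B1->F, B2->T, B4->S, B3->F, B5->F, B6->T; covers B1=T, B1=F, B2=T, B3=F, B4=S, B5=F, B6=T
input #2 (v=22): events B1->F, B2->F, B4->E, B3->T, B6->T; covers B1=F, B2=F, B3=T, B4=E, B6=T
input #3 (v=26): events B1->F, B2->F, B4->E, B3->T, B6->F, B7->F; covers B1=F, B2=F, B3=T, B4=E, B6=F, B7=F
input #4 (v=0): events B1->T, B1->T, B1->T, B1->T, B1->T, B1->T, B1->T, B1->T, B1->T, B1->T, B1->T, B1->F, B2->T, B4->S, ...; covers B1=T, B1=F, B2=T, B3=F, B4=S, B5=F, B6=T
input #5 (v=15): events B1->F, B2->T, B4->E, B3->T, B6->T; covers B1=F, B2=T, B3=T, B4=E, B6=T
the full pool covers 12 outcomes: B1=T, B1=F, B2=T, B2=F, B3=T, B3=F, B4=S, B4=E, B5=F, B6=T, B6=F, B7=F
no size-1 subset reaches all 12 outcomes (best union: 7/12)
inputs {1, 3} (size 2) cover everything; no size-2 subset with a lexicographically smaller index list covers all 12

Answer: 2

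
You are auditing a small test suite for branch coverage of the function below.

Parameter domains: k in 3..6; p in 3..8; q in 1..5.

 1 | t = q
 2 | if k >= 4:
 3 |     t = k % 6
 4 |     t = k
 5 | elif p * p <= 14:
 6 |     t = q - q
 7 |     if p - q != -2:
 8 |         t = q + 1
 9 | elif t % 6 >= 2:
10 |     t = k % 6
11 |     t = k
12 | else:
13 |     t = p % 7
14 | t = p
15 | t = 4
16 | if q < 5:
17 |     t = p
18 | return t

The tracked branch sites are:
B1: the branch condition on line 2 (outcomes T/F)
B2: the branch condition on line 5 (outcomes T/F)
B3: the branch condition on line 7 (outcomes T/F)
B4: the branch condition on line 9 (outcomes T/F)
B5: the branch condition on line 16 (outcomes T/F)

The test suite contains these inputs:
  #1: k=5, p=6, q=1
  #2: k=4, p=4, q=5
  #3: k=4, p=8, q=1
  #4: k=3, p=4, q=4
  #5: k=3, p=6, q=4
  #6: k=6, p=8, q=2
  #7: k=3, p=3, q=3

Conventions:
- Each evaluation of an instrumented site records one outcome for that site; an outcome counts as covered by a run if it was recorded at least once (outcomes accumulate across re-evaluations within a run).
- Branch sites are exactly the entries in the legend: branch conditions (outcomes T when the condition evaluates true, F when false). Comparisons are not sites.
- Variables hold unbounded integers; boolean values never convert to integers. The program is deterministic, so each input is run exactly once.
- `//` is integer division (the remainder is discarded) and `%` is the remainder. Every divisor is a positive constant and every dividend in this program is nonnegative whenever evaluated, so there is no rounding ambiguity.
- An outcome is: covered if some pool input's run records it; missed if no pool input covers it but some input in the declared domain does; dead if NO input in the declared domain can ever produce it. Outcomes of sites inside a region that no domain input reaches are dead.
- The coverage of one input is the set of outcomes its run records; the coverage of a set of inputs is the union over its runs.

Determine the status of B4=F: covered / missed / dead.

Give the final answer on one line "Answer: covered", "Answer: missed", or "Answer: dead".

no pool input records B4=F
but domain input (k=3, p=4, q=1) does record it -> reachable, so missed

Answer: missed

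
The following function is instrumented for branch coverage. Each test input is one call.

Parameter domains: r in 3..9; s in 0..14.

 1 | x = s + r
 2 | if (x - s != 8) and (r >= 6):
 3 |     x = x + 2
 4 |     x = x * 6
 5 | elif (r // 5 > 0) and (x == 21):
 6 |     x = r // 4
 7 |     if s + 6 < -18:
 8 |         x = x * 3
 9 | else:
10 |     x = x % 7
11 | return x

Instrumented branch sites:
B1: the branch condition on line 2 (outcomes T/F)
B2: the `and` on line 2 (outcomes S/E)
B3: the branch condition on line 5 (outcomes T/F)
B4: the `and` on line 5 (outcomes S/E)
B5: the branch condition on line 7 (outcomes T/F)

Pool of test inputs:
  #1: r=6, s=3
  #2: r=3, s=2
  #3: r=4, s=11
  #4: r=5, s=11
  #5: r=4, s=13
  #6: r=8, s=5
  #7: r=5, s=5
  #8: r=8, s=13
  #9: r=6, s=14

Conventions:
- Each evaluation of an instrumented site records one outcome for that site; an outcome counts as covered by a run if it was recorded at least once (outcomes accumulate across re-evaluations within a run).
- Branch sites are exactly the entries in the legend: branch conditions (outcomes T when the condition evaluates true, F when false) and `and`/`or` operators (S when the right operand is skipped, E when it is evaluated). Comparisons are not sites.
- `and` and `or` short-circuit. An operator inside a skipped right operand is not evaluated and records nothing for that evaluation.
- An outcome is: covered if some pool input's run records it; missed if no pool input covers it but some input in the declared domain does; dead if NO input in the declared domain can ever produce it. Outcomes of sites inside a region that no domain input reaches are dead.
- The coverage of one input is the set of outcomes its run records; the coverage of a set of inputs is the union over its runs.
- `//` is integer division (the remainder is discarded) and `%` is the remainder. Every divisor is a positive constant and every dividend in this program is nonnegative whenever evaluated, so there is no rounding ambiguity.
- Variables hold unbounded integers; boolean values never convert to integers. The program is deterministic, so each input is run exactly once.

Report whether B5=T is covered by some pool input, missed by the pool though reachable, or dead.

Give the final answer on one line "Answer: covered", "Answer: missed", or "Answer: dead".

no pool input records B5=T
checking all 105 inputs in the declared domain: B5=T is never recorded -> dead

Answer: dead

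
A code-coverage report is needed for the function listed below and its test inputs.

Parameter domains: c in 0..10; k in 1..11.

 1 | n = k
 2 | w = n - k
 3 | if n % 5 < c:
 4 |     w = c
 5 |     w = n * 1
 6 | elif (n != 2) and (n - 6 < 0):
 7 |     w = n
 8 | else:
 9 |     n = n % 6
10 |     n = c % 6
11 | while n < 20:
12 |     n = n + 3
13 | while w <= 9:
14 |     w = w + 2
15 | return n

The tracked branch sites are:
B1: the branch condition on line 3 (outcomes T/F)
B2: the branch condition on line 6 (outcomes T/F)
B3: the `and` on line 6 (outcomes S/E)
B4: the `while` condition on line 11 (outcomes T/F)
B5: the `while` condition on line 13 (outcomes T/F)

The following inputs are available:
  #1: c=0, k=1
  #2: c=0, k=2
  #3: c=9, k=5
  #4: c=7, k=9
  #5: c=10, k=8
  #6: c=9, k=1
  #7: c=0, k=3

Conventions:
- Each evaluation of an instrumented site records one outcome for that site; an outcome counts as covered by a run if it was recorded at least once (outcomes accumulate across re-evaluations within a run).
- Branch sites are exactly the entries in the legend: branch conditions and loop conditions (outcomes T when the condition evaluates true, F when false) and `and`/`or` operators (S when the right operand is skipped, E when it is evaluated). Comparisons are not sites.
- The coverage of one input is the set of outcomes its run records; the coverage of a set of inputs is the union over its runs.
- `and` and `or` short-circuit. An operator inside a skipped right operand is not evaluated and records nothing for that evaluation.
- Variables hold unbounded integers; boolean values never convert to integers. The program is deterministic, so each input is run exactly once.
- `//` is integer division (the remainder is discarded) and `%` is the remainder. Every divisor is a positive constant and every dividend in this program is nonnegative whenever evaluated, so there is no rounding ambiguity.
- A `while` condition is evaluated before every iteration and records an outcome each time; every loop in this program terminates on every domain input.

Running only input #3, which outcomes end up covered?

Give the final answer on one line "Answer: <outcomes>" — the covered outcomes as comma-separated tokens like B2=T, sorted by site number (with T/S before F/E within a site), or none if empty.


Simulating input #3 (c=9, k=5) step by step:
  B1->T, B4->T, B4->T, B4->T, B4->T, B4->T, B4->F, B5->T, B5->T, B5->T
  B5->F
as a set, this run covers: B1=T, B4=T, B4=F, B5=T, B5=F
Answer: B1=T, B4=T, B4=F, B5=T, B5=F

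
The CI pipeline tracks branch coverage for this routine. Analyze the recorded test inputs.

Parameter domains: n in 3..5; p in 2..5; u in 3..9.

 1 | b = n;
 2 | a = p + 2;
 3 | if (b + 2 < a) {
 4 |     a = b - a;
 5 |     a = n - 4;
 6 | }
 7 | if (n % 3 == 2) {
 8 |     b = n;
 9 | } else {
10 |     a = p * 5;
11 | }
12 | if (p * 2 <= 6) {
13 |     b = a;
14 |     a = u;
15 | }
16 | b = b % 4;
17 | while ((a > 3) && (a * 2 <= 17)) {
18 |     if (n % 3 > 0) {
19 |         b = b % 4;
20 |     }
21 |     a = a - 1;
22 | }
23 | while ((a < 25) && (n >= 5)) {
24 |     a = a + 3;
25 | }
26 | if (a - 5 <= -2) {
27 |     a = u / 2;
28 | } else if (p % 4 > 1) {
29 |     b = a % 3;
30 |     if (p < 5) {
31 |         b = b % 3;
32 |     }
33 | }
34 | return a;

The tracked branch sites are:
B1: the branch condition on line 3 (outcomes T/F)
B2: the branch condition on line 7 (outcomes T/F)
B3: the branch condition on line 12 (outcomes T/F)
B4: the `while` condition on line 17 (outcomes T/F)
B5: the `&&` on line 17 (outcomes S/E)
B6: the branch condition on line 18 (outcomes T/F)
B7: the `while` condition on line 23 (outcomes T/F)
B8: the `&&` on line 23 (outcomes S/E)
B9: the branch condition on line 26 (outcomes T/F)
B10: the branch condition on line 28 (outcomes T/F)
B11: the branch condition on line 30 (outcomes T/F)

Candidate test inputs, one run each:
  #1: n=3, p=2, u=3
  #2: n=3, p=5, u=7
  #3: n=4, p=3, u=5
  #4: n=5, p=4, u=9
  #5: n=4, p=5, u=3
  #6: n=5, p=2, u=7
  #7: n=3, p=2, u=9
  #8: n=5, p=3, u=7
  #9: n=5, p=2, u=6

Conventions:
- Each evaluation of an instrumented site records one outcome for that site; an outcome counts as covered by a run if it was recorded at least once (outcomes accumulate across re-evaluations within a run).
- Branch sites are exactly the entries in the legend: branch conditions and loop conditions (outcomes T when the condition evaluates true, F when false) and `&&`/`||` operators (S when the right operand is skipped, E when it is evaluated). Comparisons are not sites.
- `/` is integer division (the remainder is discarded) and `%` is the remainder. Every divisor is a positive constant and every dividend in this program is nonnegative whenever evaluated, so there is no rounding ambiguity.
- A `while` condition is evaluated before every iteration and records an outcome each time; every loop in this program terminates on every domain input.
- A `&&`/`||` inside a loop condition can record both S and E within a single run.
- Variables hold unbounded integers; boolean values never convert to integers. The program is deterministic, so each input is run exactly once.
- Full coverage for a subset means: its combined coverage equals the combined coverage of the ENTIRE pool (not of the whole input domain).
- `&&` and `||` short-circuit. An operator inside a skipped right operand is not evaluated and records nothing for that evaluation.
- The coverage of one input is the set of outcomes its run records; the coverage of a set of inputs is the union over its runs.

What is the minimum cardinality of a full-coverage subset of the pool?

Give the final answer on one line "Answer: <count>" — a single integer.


run #1 (n=3, p=2, u=3) records B1=F, B2=F, B3=T, B4=F, B5=S, B7=F, B8=E, B9=T
run #2 (n=3, p=5, u=7) records B1=T, B2=F, B3=F, B4=F, B5=E, B7=F, B8=S, B9=F, B10=F
run #3 (n=4, p=3, u=5) records B1=F, B2=F, B3=T, B4=T, B4=F, B5=S, B5=E, B6=T, B7=F, B8=E, B9=T
run #4 (n=5, p=4, u=9) records B1=F, B2=T, B3=F, B4=T, B4=F, B5=S, B5=E, B6=T, B7=T, B7=F, B8=S, B8=E, B9=F, B10=F
run #5 (n=4, p=5, u=3) records B1=T, B2=F, B3=F, B4=F, B5=E, B7=F, B8=S, B9=F, B10=F
run #6 (n=5, p=2, u=7) records B1=F, B2=T, B3=T, B4=T, B4=F, B5=S, B5=E, B6=T, B7=T, B7=F, B8=S, B8=E, B9=F, B10=T, B11=T
run #7 (n=3, p=2, u=9) records B1=F, B2=F, B3=T, B4=F, B5=E, B7=F, B8=E, B9=F, B10=T, B11=T
run #8 (n=5, p=3, u=7) records B1=F, B2=T, B3=T, B4=T, B4=F, B5=S, B5=E, B6=T, B7=T, B7=F, B8=S, B8=E, B9=F, B10=T, B11=T
run #9 (n=5, p=2, u=6) records B1=F, B2=T, B3=T, B4=T, B4=F, B5=S, B5=E, B6=T, B7=T, B7=F, B8=S, B8=E, B9=F, B10=T, B11=T
together the pool reaches 20 outcomes: B1=T, B1=F, B2=T, B2=F, B3=T, B3=F, B4=T, B4=F, B5=S, B5=E, B6=T, B7=T, B7=F, B8=S, B8=E, B9=T, B9=F, B10=T, B10=F, B11=T
checked all size-1 subsets: none covers 20 outcomes (max 15/20)
checked all size-2 subsets: none covers 20 outcomes (max 19/20)
the canonical winner is {1, 2, 6}: size 3, full 20-outcome coverage, earliest index list among size-3 covers
Answer: 3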